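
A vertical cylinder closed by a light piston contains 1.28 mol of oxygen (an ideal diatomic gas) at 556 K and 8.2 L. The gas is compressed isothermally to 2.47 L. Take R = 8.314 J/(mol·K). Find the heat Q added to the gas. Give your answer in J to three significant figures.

Isothermal ⇒ ΔU = 0, so Q = W = nRT ln(V₂/V₁).
Q = (1.28)(8.314)(556) ln(2.47/8.2) = 5917 × -1.2 = -7100 J.

Q ≈ -7100 J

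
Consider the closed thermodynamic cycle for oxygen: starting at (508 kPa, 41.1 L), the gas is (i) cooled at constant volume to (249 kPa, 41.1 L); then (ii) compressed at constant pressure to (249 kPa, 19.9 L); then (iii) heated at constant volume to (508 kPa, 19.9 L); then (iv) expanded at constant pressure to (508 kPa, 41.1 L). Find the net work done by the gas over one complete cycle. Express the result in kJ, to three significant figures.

Constant-volume legs do no work.
W(ii) = (249)(19.9 − 41.1) = -5279 J; W(iv) = (508)(41.1 − 19.9) = 10770 J.
W_net = -5279 + 10770 = 5491 J (the clockwise enclosed area).

W_net ≈ 5.49 kJ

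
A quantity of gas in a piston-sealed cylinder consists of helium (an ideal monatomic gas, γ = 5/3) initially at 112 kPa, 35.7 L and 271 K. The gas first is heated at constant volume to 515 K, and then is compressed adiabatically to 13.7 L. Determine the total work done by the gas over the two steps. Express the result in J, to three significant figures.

W_total ≈ -10200 J

Step 1 (isochoric): W = 0 (constant volume).
After step 1: P = 212.8 kPa (V unchanged).
Step 2 (adiabatic): W = (P₁V₁ − P₂V₂)/(γ−1) = (7598 − 14389)/0.667 = -10185 J.
W_total = 0 − 10185 = -10185 J.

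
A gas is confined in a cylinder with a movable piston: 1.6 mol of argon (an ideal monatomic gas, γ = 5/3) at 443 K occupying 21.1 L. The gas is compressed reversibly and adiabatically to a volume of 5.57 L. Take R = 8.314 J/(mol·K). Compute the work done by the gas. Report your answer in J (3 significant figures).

W ≈ -12600 J

Adiabatic: TV^(γ−1) = const with γ = 5/3.
T₂ = T₁ (V₁/V₂)^(γ−1) = 443 × (21.1/5.57)^0.667 = 443 × 2.43 = 1077 K.
W_by = nCᵥ(T₁ − T₂) = (1.6)(12.47)(443 − 1077) = -12641 J.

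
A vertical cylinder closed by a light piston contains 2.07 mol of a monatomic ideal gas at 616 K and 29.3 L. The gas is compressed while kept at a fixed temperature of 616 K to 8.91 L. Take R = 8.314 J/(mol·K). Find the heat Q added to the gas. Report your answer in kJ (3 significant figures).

Q ≈ -12.6 kJ

Isothermal ⇒ ΔU = 0, so Q = W = nRT ln(V₂/V₁).
Q = (2.07)(8.314)(616) ln(8.91/29.3) = 10601 × -1.19 = -12620 J.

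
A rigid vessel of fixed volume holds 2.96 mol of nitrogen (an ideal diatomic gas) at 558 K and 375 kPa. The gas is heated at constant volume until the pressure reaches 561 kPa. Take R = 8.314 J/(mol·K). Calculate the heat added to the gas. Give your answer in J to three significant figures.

Constant volume ⇒ W = 0, so Q = ΔU = nCᵥΔT with Cᵥ = 5R/2 = 20.79 J/(mol·K).
At constant V, T₂/T₁ = P₂/P₁ ⇒ ΔT = T₁(P₂/P₁ − 1) = 558·(561/375 − 1) = 276.8 K.
ΔU = (2.96)(20.79)(276.8) = 17028 J.

Q ≈ 17000 J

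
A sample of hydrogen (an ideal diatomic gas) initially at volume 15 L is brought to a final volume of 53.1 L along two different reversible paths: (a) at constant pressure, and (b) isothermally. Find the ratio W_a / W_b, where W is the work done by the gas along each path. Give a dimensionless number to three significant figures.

Path (a) isobaric: W = P₁(V₂ − V₁) → W_a/(P₁V₁) = 2.54.
Path (b) isothermal: W = P₁V₁ ln(V₂/V₁) → W_b/(P₁V₁) = 1.264.
W_a / W_b = 2.54 / 1.264 = 2.009.

W_a / W_b ≈ 2.01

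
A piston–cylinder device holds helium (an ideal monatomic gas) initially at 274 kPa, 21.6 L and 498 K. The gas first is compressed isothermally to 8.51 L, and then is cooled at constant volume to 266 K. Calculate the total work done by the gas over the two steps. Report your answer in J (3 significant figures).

W_total ≈ -5510 J

Step 1 (isothermal): W = P₁V₁ ln(V₂/V₁) = (5918) ln(8.51/21.6) = -5513 J.
Step 2 (isochoric): W = 0 (constant volume).
W_total = -5513 + 0 = -5513 J.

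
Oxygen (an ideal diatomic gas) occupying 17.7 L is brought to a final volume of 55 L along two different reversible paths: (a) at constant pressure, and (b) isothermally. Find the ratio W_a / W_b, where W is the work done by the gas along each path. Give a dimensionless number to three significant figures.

W_a / W_b ≈ 1.86

Path (a) isobaric: W = P₁(V₂ − V₁) → W_a/(P₁V₁) = 2.107.
Path (b) isothermal: W = P₁V₁ ln(V₂/V₁) → W_b/(P₁V₁) = 1.134.
W_a / W_b = 2.107 / 1.134 = 1.859.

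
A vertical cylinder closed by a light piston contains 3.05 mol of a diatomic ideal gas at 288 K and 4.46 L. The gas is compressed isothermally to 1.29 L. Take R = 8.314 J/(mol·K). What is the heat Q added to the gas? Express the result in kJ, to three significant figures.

Isothermal ⇒ ΔU = 0, so Q = W = nRT ln(V₂/V₁).
Q = (3.05)(8.314)(288) ln(1.29/4.46) = 7303 × -1.241 = -9059 J.

Q ≈ -9.06 kJ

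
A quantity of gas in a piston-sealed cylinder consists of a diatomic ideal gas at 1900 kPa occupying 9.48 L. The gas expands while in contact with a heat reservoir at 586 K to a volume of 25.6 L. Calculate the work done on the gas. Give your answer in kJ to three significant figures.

Isothermal: W = nRT ln(V₂/V₁) = P₁V₁ ln(V₂/V₁).
P₁V₁ = (1900 kPa)(9.48 L) = 18012 J.
W = 18012 × ln(25.6/9.48) = 18012 × 0.9934
W_by_gas = 17893 J; work on gas = −W_by = -17893 J.

W ≈ -17.9 kJ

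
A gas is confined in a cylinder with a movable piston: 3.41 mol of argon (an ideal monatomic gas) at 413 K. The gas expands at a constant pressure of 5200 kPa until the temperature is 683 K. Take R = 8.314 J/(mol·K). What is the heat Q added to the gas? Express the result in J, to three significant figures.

Q ≈ 19100 J

Isobaric: W = nRΔT = (3.41)(8.314)(270) = 7655 J.
ΔU = nCᵥΔT with Cᵥ = 3R/2: ΔU = (3.41)(12.47)(270) = 11482 J.
Q = ΔU + W = 11482 + 7655 = 19137 J.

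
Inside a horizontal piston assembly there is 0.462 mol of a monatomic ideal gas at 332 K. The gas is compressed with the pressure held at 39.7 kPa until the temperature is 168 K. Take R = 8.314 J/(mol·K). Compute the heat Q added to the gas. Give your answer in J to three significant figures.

Isobaric: W = nRΔT = (0.462)(8.314)(-164) = -629.9 J.
ΔU = nCᵥΔT with Cᵥ = 3R/2: ΔU = (0.462)(12.47)(-164) = -944.9 J.
Q = ΔU + W = -944.9 − 629.9 = -1575 J.

Q ≈ -1570 J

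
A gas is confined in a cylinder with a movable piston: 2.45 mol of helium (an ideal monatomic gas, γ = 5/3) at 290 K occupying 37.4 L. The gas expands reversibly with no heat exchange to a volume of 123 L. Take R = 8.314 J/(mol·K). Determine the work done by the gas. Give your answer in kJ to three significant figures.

W ≈ 4.85 kJ

Adiabatic: TV^(γ−1) = const with γ = 5/3.
T₂ = T₁ (V₁/V₂)^(γ−1) = 290 × (37.4/123)^0.667 = 290 × 0.4522 = 131.1 K.
W_by = nCᵥ(T₁ − T₂) = (2.45)(12.47)(290 − 131.1) = 4854 J.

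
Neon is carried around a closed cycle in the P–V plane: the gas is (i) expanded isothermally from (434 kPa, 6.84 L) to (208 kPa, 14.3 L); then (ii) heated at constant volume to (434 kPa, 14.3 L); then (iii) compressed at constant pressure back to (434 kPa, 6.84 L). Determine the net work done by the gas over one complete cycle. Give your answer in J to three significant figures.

Leg (i): W = PᵢVᵢ ln(V_f/Vᵢ) = (2969) ln(14.3/6.84) = 2189 J.
Leg (ii): W = 0.
Leg (iii): W = PΔV = (434)(6.84 − 14.3) = -3238 J.
W_net = 2189 − 3238 = -1048 J.

W_net ≈ -1050 J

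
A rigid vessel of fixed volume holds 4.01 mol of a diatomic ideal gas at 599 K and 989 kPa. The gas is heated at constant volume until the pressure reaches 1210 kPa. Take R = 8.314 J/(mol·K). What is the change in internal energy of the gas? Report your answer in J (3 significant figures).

ΔU ≈ 11200 J

Constant volume ⇒ W = 0, so Q = ΔU = nCᵥΔT with Cᵥ = 5R/2 = 20.79 J/(mol·K).
At constant V, T₂/T₁ = P₂/P₁ ⇒ ΔT = T₁(P₂/P₁ − 1) = 599·(1210/989 − 1) = 133.9 K.
ΔU = (4.01)(20.79)(133.9) = 11156 J.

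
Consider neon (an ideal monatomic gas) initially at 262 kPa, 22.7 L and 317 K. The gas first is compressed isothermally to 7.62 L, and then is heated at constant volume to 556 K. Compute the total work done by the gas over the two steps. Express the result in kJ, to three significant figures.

Step 1 (isothermal): W = P₁V₁ ln(V₂/V₁) = (5947) ln(7.62/22.7) = -6492 J.
Step 2 (isochoric): W = 0 (constant volume).
W_total = -6492 + 0 = -6492 J.

W_total ≈ -6.49 kJ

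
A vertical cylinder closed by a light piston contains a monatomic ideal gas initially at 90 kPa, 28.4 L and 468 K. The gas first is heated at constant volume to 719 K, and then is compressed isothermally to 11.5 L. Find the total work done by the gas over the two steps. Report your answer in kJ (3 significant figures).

Step 1 (isochoric): W = 0 (constant volume).
After step 1: P = 138.3 kPa (V unchanged).
Step 2 (isothermal): W = P₁V₁ ln(V₂/V₁) = (3927) ln(11.5/28.4) = -3550 J.
W_total = 0 − 3550 = -3550 J.

W_total ≈ -3.55 kJ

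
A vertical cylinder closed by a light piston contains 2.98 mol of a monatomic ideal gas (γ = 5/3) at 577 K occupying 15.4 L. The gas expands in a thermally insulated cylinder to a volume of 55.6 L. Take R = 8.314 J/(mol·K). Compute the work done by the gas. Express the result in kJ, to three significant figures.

Adiabatic: TV^(γ−1) = const with γ = 5/3.
T₂ = T₁ (V₁/V₂)^(γ−1) = 577 × (15.4/55.6)^0.667 = 577 × 0.4249 = 245.2 K.
W_by = nCᵥ(T₁ − T₂) = (2.98)(12.47)(577 − 245.2) = 12332 J.

W ≈ 12.3 kJ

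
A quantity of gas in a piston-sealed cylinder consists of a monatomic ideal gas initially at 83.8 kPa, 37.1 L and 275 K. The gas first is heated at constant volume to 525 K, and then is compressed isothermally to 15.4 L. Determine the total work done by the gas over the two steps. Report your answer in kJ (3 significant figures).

W_total ≈ -5.22 kJ

Step 1 (isochoric): W = 0 (constant volume).
After step 1: P = 160 kPa (V unchanged).
Step 2 (isothermal): W = P₁V₁ ln(V₂/V₁) = (5935) ln(15.4/37.1) = -5219 J.
W_total = 0 − 5219 = -5219 J.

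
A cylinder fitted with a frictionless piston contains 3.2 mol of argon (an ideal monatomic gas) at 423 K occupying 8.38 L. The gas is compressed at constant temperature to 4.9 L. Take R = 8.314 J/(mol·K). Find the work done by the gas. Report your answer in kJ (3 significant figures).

W ≈ -6.04 kJ

Isothermal: W = nRT ln(V₂/V₁).
W = (3.2)(8.314)(423) × ln(4.9/8.38)
  = 11254 × -0.5366
W_by_gas = -6039 J.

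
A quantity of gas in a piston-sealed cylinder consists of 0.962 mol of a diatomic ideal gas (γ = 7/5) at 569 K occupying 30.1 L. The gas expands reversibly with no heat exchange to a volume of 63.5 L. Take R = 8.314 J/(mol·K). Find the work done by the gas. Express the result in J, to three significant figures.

Adiabatic: TV^(γ−1) = const with γ = 7/5.
T₂ = T₁ (V₁/V₂)^(γ−1) = 569 × (30.1/63.5)^0.4 = 569 × 0.7419 = 422.1 K.
W_by = nCᵥ(T₁ − T₂) = (0.962)(20.79)(569 − 422.1) = 2937 J.

W ≈ 2940 J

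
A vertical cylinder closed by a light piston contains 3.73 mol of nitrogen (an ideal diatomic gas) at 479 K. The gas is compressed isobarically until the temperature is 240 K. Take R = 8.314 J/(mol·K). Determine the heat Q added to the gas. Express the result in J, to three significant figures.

Isobaric: W = nRΔT = (3.73)(8.314)(-239) = -7412 J.
ΔU = nCᵥΔT with Cᵥ = 5R/2: ΔU = (3.73)(20.79)(-239) = -18529 J.
Q = ΔU + W = -18529 − 7412 = -25941 J.

Q ≈ -25900 J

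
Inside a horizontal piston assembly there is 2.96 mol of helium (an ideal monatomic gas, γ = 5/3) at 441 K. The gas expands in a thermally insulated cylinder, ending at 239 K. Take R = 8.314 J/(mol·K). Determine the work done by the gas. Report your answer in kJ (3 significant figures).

W ≈ 7.46 kJ

Adiabatic ⇒ Q = 0, so W_by = −ΔU = nCᵥ(T₁ − T₂).
Cᵥ = 3R/2 = 12.47 J/(mol·K).
W = (2.96)(12.47)(441 − 239) = 7457 J.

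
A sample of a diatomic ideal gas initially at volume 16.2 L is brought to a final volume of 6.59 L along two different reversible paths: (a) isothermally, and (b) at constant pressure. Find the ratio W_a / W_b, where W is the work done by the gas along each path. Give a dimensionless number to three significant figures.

Path (a) isothermal: W = P₁V₁ ln(V₂/V₁) → W_a/(P₁V₁) = -0.8995.
Path (b) isobaric: W = P₁(V₂ − V₁) → W_b/(P₁V₁) = -0.5932.
W_a / W_b = -0.8995 / -0.5932 = 1.516.

W_a / W_b ≈ 1.52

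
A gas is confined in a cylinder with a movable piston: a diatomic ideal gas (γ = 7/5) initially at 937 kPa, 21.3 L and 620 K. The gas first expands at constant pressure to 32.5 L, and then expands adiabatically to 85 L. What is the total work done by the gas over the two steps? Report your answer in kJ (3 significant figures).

W_total ≈ 34.8 kJ

Step 1 (isobaric): W = PΔV = (937 kPa)(32.5 − 21.3 L) = 10494 J.
After step 1: P = 937 kPa, V = 32.5 L, T = 946 K.
Step 2 (adiabatic): W = (P₁V₁ − P₂V₂)/(γ−1) = (30452 − 20730)/0.4 = 24305 J.
W_total = 10494 + 24305 = 34800 J.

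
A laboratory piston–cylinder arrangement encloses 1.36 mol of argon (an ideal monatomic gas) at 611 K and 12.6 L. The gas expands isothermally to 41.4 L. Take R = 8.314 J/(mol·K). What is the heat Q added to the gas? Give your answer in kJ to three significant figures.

Q ≈ 8.22 kJ

Isothermal ⇒ ΔU = 0, so Q = W = nRT ln(V₂/V₁).
Q = (1.36)(8.314)(611) ln(41.4/12.6) = 6909 × 1.19 = 8218 J.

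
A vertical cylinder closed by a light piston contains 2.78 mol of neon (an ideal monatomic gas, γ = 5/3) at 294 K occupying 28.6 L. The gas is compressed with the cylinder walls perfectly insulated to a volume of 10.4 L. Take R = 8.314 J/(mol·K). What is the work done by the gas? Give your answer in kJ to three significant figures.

W ≈ -9.81 kJ

Adiabatic: TV^(γ−1) = const with γ = 5/3.
T₂ = T₁ (V₁/V₂)^(γ−1) = 294 × (28.6/10.4)^0.667 = 294 × 1.963 = 577.1 K.
W_by = nCᵥ(T₁ − T₂) = (2.78)(12.47)(294 − 577.1) = -9814 J.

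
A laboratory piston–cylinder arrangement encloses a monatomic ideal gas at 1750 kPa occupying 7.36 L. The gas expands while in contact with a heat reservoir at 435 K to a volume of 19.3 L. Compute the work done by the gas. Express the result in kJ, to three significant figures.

W ≈ 12.4 kJ

Isothermal: W = nRT ln(V₂/V₁) = P₁V₁ ln(V₂/V₁).
P₁V₁ = (1750 kPa)(7.36 L) = 12880 J.
W = 12880 × ln(19.3/7.36) = 12880 × 0.964
W_by_gas = 12417 J.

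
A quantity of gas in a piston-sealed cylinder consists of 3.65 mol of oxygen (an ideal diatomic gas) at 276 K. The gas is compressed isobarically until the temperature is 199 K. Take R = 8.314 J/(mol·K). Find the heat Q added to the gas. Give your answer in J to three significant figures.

Q ≈ -8180 J

Isobaric: W = nRΔT = (3.65)(8.314)(-77) = -2337 J.
ΔU = nCᵥΔT with Cᵥ = 5R/2: ΔU = (3.65)(20.79)(-77) = -5842 J.
Q = ΔU + W = -5842 − 2337 = -8178 J.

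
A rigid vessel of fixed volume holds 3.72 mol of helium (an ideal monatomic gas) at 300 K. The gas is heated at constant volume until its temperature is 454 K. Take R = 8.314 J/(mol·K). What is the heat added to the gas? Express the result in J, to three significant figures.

Constant volume ⇒ W = 0, so Q = ΔU = nCᵥΔT with Cᵥ = 3R/2 = 12.47 J/(mol·K).
ΔU = (3.72)(12.47)(454 − 300) = 7144 J.

Q ≈ 7140 J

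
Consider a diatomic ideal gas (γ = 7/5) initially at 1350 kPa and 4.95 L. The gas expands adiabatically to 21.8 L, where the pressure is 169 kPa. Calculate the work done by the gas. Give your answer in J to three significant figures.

Adiabatic: W = (P₁V₁ − P₂V₂)/(γ − 1) with γ = 7/5.
P₁V₁ = 6682 J, P₂V₂ = 3684 J.
W = (6682 − 3684) / 0.4 = 7496 J.

W ≈ 7500 J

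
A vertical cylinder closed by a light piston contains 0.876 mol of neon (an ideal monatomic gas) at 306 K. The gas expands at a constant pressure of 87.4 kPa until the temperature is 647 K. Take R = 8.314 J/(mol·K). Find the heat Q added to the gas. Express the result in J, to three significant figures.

Q ≈ 6210 J

Isobaric: W = nRΔT = (0.876)(8.314)(341) = 2484 J.
ΔU = nCᵥΔT with Cᵥ = 3R/2: ΔU = (0.876)(12.47)(341) = 3725 J.
Q = ΔU + W = 3725 + 2484 = 6209 J.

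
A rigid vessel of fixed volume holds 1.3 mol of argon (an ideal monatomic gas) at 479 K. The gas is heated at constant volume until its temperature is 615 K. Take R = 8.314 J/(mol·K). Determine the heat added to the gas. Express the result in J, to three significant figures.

Q ≈ 2200 J

Constant volume ⇒ W = 0, so Q = ΔU = nCᵥΔT with Cᵥ = 3R/2 = 12.47 J/(mol·K).
ΔU = (1.3)(12.47)(615 − 479) = 2205 J.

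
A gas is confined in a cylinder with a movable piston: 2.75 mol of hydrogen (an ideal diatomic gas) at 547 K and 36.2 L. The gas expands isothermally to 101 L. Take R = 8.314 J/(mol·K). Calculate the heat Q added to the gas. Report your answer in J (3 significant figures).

Isothermal ⇒ ΔU = 0, so Q = W = nRT ln(V₂/V₁).
Q = (2.75)(8.314)(547) ln(101/36.2) = 12506 × 1.026 = 12832 J.

Q ≈ 12800 J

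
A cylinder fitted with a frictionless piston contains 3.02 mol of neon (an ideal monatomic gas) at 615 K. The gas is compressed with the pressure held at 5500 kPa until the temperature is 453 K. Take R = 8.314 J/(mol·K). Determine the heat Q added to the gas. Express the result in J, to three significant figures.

Isobaric: W = nRΔT = (3.02)(8.314)(-162) = -4068 J.
ΔU = nCᵥΔT with Cᵥ = 3R/2: ΔU = (3.02)(12.47)(-162) = -6101 J.
Q = ΔU + W = -6101 − 4068 = -10169 J.

Q ≈ -10200 J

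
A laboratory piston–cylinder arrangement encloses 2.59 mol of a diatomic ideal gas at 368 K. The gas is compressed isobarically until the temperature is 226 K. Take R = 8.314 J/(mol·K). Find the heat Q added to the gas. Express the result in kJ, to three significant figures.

Isobaric: W = nRΔT = (2.59)(8.314)(-142) = -3058 J.
ΔU = nCᵥΔT with Cᵥ = 5R/2: ΔU = (2.59)(20.79)(-142) = -7644 J.
Q = ΔU + W = -7644 − 3058 = -10702 J.

Q ≈ -10.7 kJ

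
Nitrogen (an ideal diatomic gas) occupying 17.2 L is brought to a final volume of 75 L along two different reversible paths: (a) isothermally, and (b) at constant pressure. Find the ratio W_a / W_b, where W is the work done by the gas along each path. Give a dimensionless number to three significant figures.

W_a / W_b ≈ 0.438

Path (a) isothermal: W = P₁V₁ ln(V₂/V₁) → W_a/(P₁V₁) = 1.473.
Path (b) isobaric: W = P₁(V₂ − V₁) → W_b/(P₁V₁) = 3.36.
W_a / W_b = 1.473 / 3.36 = 0.4382.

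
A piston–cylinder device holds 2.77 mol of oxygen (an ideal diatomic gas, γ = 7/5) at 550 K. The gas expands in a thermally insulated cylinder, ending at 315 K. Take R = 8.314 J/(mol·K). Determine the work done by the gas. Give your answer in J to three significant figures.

W ≈ 13500 J

Adiabatic ⇒ Q = 0, so W_by = −ΔU = nCᵥ(T₁ − T₂).
Cᵥ = 5R/2 = 20.79 J/(mol·K).
W = (2.77)(20.79)(550 − 315) = 13530 J.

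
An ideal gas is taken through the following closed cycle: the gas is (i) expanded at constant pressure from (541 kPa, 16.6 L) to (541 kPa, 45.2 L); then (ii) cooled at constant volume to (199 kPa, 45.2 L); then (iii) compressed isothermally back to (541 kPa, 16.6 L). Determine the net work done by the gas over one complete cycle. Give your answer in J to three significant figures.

Leg (i): W = PΔV = (541)(45.2 − 16.6) = 15473 J.
Leg (ii): W = 0.
Leg (iii): W = PᵢVᵢ ln(V_f/Vᵢ) = (8995) ln(16.6/45.2) = -9010 J.
W_net = 15473 − 9010 = 6463 J.

W_net ≈ 6460 J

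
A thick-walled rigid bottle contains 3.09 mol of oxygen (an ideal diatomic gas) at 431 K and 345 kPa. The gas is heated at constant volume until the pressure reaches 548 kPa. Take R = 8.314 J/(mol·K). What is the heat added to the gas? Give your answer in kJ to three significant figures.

Q ≈ 16.3 kJ

Constant volume ⇒ W = 0, so Q = ΔU = nCᵥΔT with Cᵥ = 5R/2 = 20.79 J/(mol·K).
At constant V, T₂/T₁ = P₂/P₁ ⇒ ΔT = T₁(P₂/P₁ − 1) = 431·(548/345 − 1) = 253.6 K.
ΔU = (3.09)(20.79)(253.6) = 16288 J.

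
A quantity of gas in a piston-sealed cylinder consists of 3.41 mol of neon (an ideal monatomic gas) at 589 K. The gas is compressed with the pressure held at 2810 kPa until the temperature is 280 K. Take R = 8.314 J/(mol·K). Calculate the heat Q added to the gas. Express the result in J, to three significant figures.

Isobaric: W = nRΔT = (3.41)(8.314)(-309) = -8760 J.
ΔU = nCᵥΔT with Cᵥ = 3R/2: ΔU = (3.41)(12.47)(-309) = -13141 J.
Q = ΔU + W = -13141 − 8760 = -21901 J.

Q ≈ -21900 J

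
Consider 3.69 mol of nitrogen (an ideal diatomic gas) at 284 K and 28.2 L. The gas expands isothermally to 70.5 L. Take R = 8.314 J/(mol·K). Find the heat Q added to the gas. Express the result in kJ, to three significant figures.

Isothermal ⇒ ΔU = 0, so Q = W = nRT ln(V₂/V₁).
Q = (3.69)(8.314)(284) ln(70.5/28.2) = 8713 × 0.9163 = 7983 J.

Q ≈ 7.98 kJ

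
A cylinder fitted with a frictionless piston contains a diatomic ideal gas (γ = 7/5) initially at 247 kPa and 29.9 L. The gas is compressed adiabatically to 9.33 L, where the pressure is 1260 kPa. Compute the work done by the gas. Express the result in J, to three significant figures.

W ≈ -10900 J

Adiabatic: W = (P₁V₁ − P₂V₂)/(γ − 1) with γ = 7/5.
P₁V₁ = 7385 J, P₂V₂ = 11756 J.
W = (7385 − 11756) / 0.4 = -10926 J.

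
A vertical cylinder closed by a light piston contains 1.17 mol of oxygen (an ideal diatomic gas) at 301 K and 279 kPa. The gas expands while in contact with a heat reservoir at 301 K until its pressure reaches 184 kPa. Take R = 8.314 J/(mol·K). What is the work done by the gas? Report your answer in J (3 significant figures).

W ≈ 1220 J

Isothermal process: W = nRT ln(V₂/V₁) = nRT ln(P₁/P₂).
W = (1.17)(8.314)(301) × ln(279/184)
  = 2928 × ln(1.516) = 2928 × 0.4163
W_by_gas = 1219 J.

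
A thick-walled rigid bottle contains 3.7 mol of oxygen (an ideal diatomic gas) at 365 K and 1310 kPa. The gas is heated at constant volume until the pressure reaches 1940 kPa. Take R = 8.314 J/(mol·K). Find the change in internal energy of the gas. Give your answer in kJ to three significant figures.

ΔU ≈ 13.5 kJ

Constant volume ⇒ W = 0, so Q = ΔU = nCᵥΔT with Cᵥ = 5R/2 = 20.79 J/(mol·K).
At constant V, T₂/T₁ = P₂/P₁ ⇒ ΔT = T₁(P₂/P₁ − 1) = 365·(1940/1310 − 1) = 175.5 K.
ΔU = (3.7)(20.79)(175.5) = 13499 J.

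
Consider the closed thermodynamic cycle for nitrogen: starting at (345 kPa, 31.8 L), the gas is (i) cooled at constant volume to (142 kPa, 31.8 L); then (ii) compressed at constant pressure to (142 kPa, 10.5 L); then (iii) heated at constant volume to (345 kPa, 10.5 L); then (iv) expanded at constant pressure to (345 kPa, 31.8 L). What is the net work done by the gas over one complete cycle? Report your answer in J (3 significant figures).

W_net ≈ 4320 J

Constant-volume legs do no work.
W(ii) = (142)(10.5 − 31.8) = -3025 J; W(iv) = (345)(31.8 − 10.5) = 7348 J.
W_net = -3025 + 7348 = 4324 J (the clockwise enclosed area).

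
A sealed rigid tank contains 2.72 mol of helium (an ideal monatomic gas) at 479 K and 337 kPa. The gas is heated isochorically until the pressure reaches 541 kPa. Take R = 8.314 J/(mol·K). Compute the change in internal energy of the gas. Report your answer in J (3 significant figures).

Constant volume ⇒ W = 0, so Q = ΔU = nCᵥΔT with Cᵥ = 3R/2 = 12.47 J/(mol·K).
At constant V, T₂/T₁ = P₂/P₁ ⇒ ΔT = T₁(P₂/P₁ − 1) = 479·(541/337 − 1) = 290 K.
ΔU = (2.72)(12.47)(290) = 9836 J.

ΔU ≈ 9840 J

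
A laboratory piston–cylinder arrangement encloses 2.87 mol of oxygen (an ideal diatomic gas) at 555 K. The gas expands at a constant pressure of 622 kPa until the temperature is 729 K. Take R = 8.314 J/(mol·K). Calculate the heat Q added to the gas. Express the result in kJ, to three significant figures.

Isobaric: W = nRΔT = (2.87)(8.314)(174) = 4152 J.
ΔU = nCᵥΔT with Cᵥ = 5R/2: ΔU = (2.87)(20.79)(174) = 10380 J.
Q = ΔU + W = 10380 + 4152 = 14531 J.

Q ≈ 14.5 kJ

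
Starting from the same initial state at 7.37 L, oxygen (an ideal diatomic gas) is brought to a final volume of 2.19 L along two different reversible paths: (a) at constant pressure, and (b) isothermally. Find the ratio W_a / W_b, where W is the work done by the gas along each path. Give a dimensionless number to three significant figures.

Path (a) isobaric: W = P₁(V₂ − V₁) → W_a/(P₁V₁) = -0.7028.
Path (b) isothermal: W = P₁V₁ ln(V₂/V₁) → W_b/(P₁V₁) = -1.214.
W_a / W_b = -0.7028 / -1.214 = 0.5792.

W_a / W_b ≈ 0.579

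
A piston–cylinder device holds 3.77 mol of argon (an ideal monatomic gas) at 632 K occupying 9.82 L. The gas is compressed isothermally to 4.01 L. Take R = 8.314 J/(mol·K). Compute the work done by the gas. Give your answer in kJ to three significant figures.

Isothermal: W = nRT ln(V₂/V₁).
W = (3.77)(8.314)(632) × ln(4.01/9.82)
  = 19809 × -0.8956
W_by_gas = -17742 J.

W ≈ -17.7 kJ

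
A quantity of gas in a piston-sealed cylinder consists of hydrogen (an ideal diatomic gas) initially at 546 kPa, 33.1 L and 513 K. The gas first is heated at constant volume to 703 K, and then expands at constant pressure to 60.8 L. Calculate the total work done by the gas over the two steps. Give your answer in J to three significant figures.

Step 1 (isochoric): W = 0 (constant volume).
After step 1: P = 748.2 kPa (V unchanged).
Step 2 (isobaric): W = PΔV = (748.2 kPa)(60.8 − 33.1 L) = 20726 J.
W_total = 0 + 20726 = 20726 J.

W_total ≈ 20700 J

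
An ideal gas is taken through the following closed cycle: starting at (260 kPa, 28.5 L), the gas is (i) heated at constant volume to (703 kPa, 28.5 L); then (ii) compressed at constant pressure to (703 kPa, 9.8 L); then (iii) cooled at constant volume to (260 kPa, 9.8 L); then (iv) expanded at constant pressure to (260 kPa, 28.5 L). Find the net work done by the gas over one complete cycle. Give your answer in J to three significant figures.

W_net ≈ -8280 J

Constant-volume legs do no work.
W(ii) = (703)(9.8 − 28.5) = -13146 J; W(iv) = (260)(28.5 − 9.8) = 4862 J.
W_net = -13146 + 4862 = -8284 J (the counter-clockwise enclosed area).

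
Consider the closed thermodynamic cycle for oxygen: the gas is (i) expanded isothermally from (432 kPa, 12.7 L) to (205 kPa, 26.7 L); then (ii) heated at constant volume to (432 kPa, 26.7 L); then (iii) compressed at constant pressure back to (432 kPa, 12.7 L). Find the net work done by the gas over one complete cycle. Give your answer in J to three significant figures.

W_net ≈ -1970 J

Leg (i): W = PᵢVᵢ ln(V_f/Vᵢ) = (5486) ln(26.7/12.7) = 4077 J.
Leg (ii): W = 0.
Leg (iii): W = PΔV = (432)(12.7 − 26.7) = -6048 J.
W_net = 4077 − 6048 = -1971 J.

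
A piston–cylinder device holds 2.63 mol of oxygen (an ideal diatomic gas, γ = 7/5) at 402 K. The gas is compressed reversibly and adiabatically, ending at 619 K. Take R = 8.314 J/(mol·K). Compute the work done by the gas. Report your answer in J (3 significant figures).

W ≈ -11900 J

Adiabatic ⇒ Q = 0, so W_by = −ΔU = nCᵥ(T₁ − T₂).
Cᵥ = 5R/2 = 20.79 J/(mol·K).
W = (2.63)(20.79)(402 − 619) = -11862 J.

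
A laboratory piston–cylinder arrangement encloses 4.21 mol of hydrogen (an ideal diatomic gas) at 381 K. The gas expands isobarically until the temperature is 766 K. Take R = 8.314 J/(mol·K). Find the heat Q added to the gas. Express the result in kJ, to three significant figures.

Isobaric: W = nRΔT = (4.21)(8.314)(385) = 13476 J.
ΔU = nCᵥΔT with Cᵥ = 5R/2: ΔU = (4.21)(20.79)(385) = 33689 J.
Q = ΔU + W = 33689 + 13476 = 47165 J.

Q ≈ 47.2 kJ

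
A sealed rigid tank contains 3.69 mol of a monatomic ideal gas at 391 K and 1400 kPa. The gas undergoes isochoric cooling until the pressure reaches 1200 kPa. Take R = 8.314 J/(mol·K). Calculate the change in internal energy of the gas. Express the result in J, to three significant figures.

Constant volume ⇒ W = 0, so Q = ΔU = nCᵥΔT with Cᵥ = 3R/2 = 12.47 J/(mol·K).
At constant V, T₂/T₁ = P₂/P₁ ⇒ ΔT = T₁(P₂/P₁ − 1) = 391·(1200/1400 − 1) = -55.86 K.
ΔU = (3.69)(12.47)(-55.86) = -2570 J.

ΔU ≈ -2570 J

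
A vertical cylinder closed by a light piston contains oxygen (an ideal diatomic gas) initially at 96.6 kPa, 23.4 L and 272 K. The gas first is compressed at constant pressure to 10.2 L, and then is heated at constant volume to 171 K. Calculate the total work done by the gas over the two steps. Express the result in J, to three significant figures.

Step 1 (isobaric): W = PΔV = (96.6 kPa)(10.2 − 23.4 L) = -1275 J.
Step 2 (isochoric): W = 0 (constant volume).
W_total = -1275 + 0 = -1275 J.

W_total ≈ -1280 J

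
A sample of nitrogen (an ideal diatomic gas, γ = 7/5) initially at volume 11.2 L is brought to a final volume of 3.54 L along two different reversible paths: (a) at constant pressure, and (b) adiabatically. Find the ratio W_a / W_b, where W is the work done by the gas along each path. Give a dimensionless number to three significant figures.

Path (a) isobaric: W = P₁(V₂ − V₁) → W_a/(P₁V₁) = -0.6839.
Path (b) adiabatic: W = P₁V₁(1 − (V₁/V₂)^(γ−1))/(γ−1) → W_b/(P₁V₁) = -1.463.
W_a / W_b = -0.6839 / -1.463 = 0.4675.

W_a / W_b ≈ 0.467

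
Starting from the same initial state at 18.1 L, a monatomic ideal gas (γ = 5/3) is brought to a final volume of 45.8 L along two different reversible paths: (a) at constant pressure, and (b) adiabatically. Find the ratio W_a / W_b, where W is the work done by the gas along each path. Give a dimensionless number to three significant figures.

Path (a) isobaric: W = P₁(V₂ − V₁) → W_a/(P₁V₁) = 1.53.
Path (b) adiabatic: W = P₁V₁(1 − (V₁/V₂)^(γ−1))/(γ−1) → W_b/(P₁V₁) = 0.6922.
W_a / W_b = 1.53 / 0.6922 = 2.211.

W_a / W_b ≈ 2.21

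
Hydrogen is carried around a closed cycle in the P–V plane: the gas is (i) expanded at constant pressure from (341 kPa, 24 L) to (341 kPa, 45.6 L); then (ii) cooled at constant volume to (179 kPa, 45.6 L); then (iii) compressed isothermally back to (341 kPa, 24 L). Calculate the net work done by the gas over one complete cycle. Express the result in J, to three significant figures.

Leg (i): W = PΔV = (341)(45.6 − 24) = 7366 J.
Leg (ii): W = 0.
Leg (iii): W = PᵢVᵢ ln(V_f/Vᵢ) = (8162) ln(24/45.6) = -5239 J.
W_net = 7366 − 5239 = 2127 J.

W_net ≈ 2130 J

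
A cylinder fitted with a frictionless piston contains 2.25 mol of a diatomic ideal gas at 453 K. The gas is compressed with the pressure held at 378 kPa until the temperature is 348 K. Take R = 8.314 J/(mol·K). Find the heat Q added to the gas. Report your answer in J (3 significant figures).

Q ≈ -6870 J

Isobaric: W = nRΔT = (2.25)(8.314)(-105) = -1964 J.
ΔU = nCᵥΔT with Cᵥ = 5R/2: ΔU = (2.25)(20.79)(-105) = -4910 J.
Q = ΔU + W = -4910 − 1964 = -6875 J.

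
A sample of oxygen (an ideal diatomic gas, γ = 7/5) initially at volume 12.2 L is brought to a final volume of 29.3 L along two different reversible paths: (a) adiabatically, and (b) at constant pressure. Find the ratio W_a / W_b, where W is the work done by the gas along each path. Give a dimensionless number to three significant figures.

W_a / W_b ≈ 0.527

Path (a) adiabatic: W = P₁V₁(1 − (V₁/V₂)^(γ−1))/(γ−1) → W_a/(P₁V₁) = 0.7391.
Path (b) isobaric: W = P₁(V₂ − V₁) → W_b/(P₁V₁) = 1.402.
W_a / W_b = 0.7391 / 1.402 = 0.5273.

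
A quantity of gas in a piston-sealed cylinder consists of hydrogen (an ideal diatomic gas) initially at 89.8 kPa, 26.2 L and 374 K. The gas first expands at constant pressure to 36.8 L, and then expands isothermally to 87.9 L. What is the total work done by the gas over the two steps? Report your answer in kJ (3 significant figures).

Step 1 (isobaric): W = PΔV = (89.8 kPa)(36.8 − 26.2 L) = 951.9 J.
After step 1: P = 89.8 kPa, V = 36.8 L, T = 525.3 K.
Step 2 (isothermal): W = P₁V₁ ln(V₂/V₁) = (3305) ln(87.9/36.8) = 2877 J.
W_total = 951.9 + 2877 = 3829 J.

W_total ≈ 3.83 kJ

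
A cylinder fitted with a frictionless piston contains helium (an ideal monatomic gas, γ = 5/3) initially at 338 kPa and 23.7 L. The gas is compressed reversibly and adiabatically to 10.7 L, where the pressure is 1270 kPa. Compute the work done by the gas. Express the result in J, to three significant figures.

Adiabatic: W = (P₁V₁ − P₂V₂)/(γ − 1) with γ = 5/3.
P₁V₁ = 8011 J, P₂V₂ = 13589 J.
W = (8011 − 13589) / 0.6667 = -8368 J.

W ≈ -8370 J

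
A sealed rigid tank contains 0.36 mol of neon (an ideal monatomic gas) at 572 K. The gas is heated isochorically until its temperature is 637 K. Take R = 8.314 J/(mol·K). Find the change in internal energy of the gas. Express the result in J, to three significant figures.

Constant volume ⇒ W = 0, so Q = ΔU = nCᵥΔT with Cᵥ = 3R/2 = 12.47 J/(mol·K).
ΔU = (0.36)(12.47)(637 − 572) = 291.8 J.

ΔU ≈ 292 J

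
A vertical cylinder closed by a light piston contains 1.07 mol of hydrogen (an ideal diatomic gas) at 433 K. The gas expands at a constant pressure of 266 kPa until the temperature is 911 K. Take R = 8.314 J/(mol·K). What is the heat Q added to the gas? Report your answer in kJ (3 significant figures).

Q ≈ 14.9 kJ

Isobaric: W = nRΔT = (1.07)(8.314)(478) = 4252 J.
ΔU = nCᵥΔT with Cᵥ = 5R/2: ΔU = (1.07)(20.79)(478) = 10631 J.
Q = ΔU + W = 10631 + 4252 = 14883 J.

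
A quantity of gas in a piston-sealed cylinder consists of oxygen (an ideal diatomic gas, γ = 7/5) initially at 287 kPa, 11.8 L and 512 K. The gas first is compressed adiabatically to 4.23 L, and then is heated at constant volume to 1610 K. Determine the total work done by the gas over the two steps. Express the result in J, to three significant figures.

W_total ≈ -4300 J

Step 1 (adiabatic): W = (P₁V₁ − P₂V₂)/(γ−1) = (3387 − 5105)/0.4 = -4296 J.
Step 2 (isochoric): W = 0 (constant volume).
W_total = -4296 + 0 = -4296 J.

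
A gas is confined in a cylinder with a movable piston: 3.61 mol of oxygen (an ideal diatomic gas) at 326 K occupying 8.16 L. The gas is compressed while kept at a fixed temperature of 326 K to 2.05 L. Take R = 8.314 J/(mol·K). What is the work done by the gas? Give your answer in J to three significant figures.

Isothermal: W = nRT ln(V₂/V₁).
W = (3.61)(8.314)(326) × ln(2.05/8.16)
  = 9784 × -1.381
W_by_gas = -13516 J.

W ≈ -13500 J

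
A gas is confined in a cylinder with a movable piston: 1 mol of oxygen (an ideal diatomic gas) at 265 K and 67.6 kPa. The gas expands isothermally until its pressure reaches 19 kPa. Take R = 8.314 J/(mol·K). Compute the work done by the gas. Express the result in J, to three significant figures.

Isothermal process: W = nRT ln(V₂/V₁) = nRT ln(P₁/P₂).
W = (1)(8.314)(265) × ln(67.6/19)
  = 2203 × ln(3.558) = 2203 × 1.269
W_by_gas = 2796 J.

W ≈ 2800 J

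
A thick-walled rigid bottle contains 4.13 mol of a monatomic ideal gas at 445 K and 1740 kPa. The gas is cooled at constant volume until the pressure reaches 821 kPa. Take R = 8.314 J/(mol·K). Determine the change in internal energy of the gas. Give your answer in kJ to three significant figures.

Constant volume ⇒ W = 0, so Q = ΔU = nCᵥΔT with Cᵥ = 3R/2 = 12.47 J/(mol·K).
At constant V, T₂/T₁ = P₂/P₁ ⇒ ΔT = T₁(P₂/P₁ − 1) = 445·(821/1740 − 1) = -235 K.
ΔU = (4.13)(12.47)(-235) = -12105 J.

ΔU ≈ -12.1 kJ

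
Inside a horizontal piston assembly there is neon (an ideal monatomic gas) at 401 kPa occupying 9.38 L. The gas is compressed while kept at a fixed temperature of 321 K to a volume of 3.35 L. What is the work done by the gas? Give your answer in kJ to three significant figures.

Isothermal: W = nRT ln(V₂/V₁) = P₁V₁ ln(V₂/V₁).
P₁V₁ = (401 kPa)(9.38 L) = 3761 J.
W = 3761 × ln(3.35/9.38) = 3761 × -1.03
W_by_gas = -3873 J.

W ≈ -3.87 kJ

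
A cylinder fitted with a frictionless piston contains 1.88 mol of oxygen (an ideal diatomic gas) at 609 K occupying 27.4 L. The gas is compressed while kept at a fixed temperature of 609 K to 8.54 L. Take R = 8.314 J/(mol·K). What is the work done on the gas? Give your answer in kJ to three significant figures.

W ≈ 11.1 kJ

Isothermal: W = nRT ln(V₂/V₁).
W = (1.88)(8.314)(609) × ln(8.54/27.4)
  = 9519 × -1.166
W_by_gas = -11097 J; work on gas = −W_by = 11097 J.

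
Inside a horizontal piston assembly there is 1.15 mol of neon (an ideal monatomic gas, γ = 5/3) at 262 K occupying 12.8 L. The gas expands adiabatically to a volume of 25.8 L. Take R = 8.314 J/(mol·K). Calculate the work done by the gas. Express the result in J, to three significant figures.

Adiabatic: TV^(γ−1) = const with γ = 5/3.
T₂ = T₁ (V₁/V₂)^(γ−1) = 262 × (12.8/25.8)^0.667 = 262 × 0.6267 = 164.2 K.
W_by = nCᵥ(T₁ − T₂) = (1.15)(12.47)(262 − 164.2) = 1403 J.

W ≈ 1400 J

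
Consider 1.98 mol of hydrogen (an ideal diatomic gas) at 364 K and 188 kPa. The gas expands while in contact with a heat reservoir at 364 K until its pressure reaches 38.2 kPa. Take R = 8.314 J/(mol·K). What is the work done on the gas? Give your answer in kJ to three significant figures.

Isothermal process: W = nRT ln(V₂/V₁) = nRT ln(P₁/P₂).
W = (1.98)(8.314)(364) × ln(188/38.2)
  = 5992 × ln(4.921) = 5992 × 1.594
W_by_gas = 9549 J; work on gas = −W_by = -9549 J.

W ≈ -9.55 kJ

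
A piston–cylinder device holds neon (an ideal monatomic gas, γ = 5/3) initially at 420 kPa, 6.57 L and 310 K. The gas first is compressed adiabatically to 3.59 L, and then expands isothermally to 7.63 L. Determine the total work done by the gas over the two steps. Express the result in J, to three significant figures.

Step 1 (adiabatic): W = (P₁V₁ − P₂V₂)/(γ−1) = (2759 − 4129)/0.667 = -2054 J.
After step 1: P = 1150 kPa, V = 3.59 L, T = 463.8 K.
Step 2 (isothermal): W = P₁V₁ ln(V₂/V₁) = (4129) ln(7.63/3.59) = 3113 J.
W_total = -2054 + 3113 = 1059 J.

W_total ≈ 1060 J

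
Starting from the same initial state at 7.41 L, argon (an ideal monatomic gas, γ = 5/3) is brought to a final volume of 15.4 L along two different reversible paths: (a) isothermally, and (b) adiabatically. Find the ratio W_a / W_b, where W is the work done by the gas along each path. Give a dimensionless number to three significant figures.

W_a / W_b ≈ 1.26

Path (a) isothermal: W = P₁V₁ ln(V₂/V₁) → W_a/(P₁V₁) = 0.7315.
Path (b) adiabatic: W = P₁V₁(1 − (V₁/V₂)^(γ−1))/(γ−1) → W_b/(P₁V₁) = 0.5789.
W_a / W_b = 0.7315 / 0.5789 = 1.264.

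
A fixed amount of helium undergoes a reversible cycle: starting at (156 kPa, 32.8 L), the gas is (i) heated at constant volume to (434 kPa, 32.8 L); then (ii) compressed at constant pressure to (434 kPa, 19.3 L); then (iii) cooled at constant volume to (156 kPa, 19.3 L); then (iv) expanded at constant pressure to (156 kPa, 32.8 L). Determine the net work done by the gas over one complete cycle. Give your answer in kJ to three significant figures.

W_net ≈ -3.75 kJ

Constant-volume legs do no work.
W(ii) = (434)(19.3 − 32.8) = -5859 J; W(iv) = (156)(32.8 − 19.3) = 2106 J.
W_net = -5859 + 2106 = -3753 J (the counter-clockwise enclosed area).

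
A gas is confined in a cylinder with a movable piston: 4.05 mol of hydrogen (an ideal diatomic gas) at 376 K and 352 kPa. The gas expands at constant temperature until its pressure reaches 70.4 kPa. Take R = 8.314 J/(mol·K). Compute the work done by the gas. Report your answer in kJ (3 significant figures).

Isothermal process: W = nRT ln(V₂/V₁) = nRT ln(P₁/P₂).
W = (4.05)(8.314)(376) × ln(352/70.4)
  = 12661 × ln(5) = 12661 × 1.609
W_by_gas = 20376 J.

W ≈ 20.4 kJ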